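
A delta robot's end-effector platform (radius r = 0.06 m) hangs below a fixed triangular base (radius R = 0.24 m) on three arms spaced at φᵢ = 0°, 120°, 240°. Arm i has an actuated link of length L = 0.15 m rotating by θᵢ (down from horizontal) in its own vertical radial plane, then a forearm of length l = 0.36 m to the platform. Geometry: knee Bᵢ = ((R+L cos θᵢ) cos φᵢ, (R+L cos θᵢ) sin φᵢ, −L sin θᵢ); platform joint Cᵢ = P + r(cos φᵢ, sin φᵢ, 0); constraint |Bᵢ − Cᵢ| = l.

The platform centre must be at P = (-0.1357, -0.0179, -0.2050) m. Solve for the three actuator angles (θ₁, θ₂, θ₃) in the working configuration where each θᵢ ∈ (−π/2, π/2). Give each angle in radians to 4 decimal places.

φ1=0.0° → target in arm frame (-0.1357, -0.0179)
  e−x'=0.3157;  (l²−L²−(e−x')²−y'²−z²)/2L = -0.1164
  √(A²+B²)=0.3764;  θ1 = -0.5759+1.8851 ≈ 1.3092
φ2=120.0° → target in arm frame (0.0523, 0.1265)
  A cos θ + B sin θ = C:  0.1277·cos θ + -0.2050·sin θ = 0.1093
  γ=atan2(-0.2050,0.1277)=-1.0139;  ψ=arccos(0.4525)=1.1012;  θ2=γ+ψ≈0.0873
φ3=240.0° → target in arm frame (0.0834, -0.1086)
  A cos θ + B sin θ = C:  0.0966·cos θ + -0.2050·sin θ = 0.1465
  θ3 = atan2(B,A) + arccos(C/0.2266) = -0.2622

θ₁ = 1.3092, θ₂ = 0.0873, θ₃ = -0.2622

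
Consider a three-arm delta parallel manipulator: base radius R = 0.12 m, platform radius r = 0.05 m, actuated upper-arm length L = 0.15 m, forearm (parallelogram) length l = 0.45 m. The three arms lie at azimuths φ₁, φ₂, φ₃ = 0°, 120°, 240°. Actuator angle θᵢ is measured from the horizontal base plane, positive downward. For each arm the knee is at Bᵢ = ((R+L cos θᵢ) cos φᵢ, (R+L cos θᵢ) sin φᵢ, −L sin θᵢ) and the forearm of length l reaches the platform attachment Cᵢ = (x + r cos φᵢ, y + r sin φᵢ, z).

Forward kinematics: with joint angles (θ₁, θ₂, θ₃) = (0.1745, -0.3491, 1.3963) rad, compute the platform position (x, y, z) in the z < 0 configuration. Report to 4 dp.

O1 = (0.2177·cos0.0°, 0.2177·sin0.0°, -0.0260) = (0.2177, 0.0000, -0.0260)
arm 2 at φ=120.0°: ρ2 = 0.2110;  O2 = (-0.1055, 0.1827, 0.0513)
O3 = (0.0960·cos240.0°, 0.0960·sin240.0°, -0.1477) = (-0.0480, -0.0832, -0.1477)
|O₂|²−|O₁|² = -0.0009;  |O₃|²−|O₁|² = -0.0170
linear system: -0.6464x+0.3654y = -0.0009−0.1547z; -0.5315x+-0.1663y = -0.0170−-0.2434z
det = 0.3017;  x = 0.0212+-0.2094z,  y = 0.0348+-0.7939z
sphere 1 gives Az²+Bz+C=0 with A=1.6741, B=0.0791, C=-0.1620;  B²−4AC=1.0909;  roots -0.3356, 0.2883;  negative root z = -0.3356
x = 0.0914, y = 0.3012

(0.0914, 0.3012, -0.3356)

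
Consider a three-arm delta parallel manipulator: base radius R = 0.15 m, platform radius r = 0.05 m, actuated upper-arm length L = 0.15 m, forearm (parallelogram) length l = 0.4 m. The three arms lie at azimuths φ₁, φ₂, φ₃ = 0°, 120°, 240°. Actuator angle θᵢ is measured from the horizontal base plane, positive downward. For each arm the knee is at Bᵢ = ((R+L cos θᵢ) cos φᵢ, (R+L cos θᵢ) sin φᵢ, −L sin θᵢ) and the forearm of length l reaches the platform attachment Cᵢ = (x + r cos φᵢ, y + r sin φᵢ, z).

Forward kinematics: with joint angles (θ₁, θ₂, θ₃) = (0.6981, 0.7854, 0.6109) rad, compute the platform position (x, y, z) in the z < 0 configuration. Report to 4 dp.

φ1=0.0°: virtual centre (0.2149, 0.0000, -0.0964), radius l
arm 2 at φ=120.0°: e+L cos θ2 = 0.2061;  S2 = (-0.1030, 0.1785, -0.1061)
φ3=240.0°: virtual centre (-0.1114, -0.1930, -0.0860), radius l
eliminate P² terms by subtracting sphere 1 from 2 and 3
linear system: -0.6359x+0.3569y = -0.0018−-0.0193z; -0.6527x+-0.3860y = 0.0016−0.0207z
det = 0.4784;  x = 0.0002+-0.0001z,  y = -0.0045+0.0539z
quadratic in z: (1.0029)z²+(0.1924)z+(-0.1046)=0, √Δ=0.6757 → z ∈ {-0.4328, 0.2410}; z = -0.4328 (taking z<0)
x = 0.0003, y = -0.0279

(0.0003, -0.0279, -0.4328)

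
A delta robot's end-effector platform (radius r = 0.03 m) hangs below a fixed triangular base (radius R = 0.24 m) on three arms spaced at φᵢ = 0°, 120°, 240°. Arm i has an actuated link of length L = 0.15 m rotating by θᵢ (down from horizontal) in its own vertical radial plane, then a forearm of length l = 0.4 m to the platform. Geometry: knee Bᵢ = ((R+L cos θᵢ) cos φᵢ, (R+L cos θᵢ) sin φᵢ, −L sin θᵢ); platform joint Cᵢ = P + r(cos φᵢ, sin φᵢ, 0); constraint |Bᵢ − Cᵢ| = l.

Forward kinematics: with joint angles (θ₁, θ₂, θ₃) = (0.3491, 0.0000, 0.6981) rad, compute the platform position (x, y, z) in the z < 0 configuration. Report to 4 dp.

(0.0035, 0.0520, -0.2425)

O1 = (0.3510·cos0.0°, 0.3510·sin0.0°, -0.0513) = (0.3510, 0.0000, -0.0513)
arm 2 at φ=120.0°: e+L cos θ2 = 0.3600;  O2 = (-0.1800, 0.3118, 0.0000)
O3 = (0.3249·cos240.0°, 0.3249·sin240.0°, -0.0964) = (-0.1625, -0.2814, -0.0964)
subtract pairs → two planes through P
plane₁₂: -1.0619x+0.6235y+0.1026z = 0.0038
det = 1.2379;  x = 0.0038+0.0012z,  y = 0.0125+-0.1625z
into |P−O₁|² = l²: 1.0264z² + 0.0977z + -0.0367 = 0;  Δ = 0.1602;  z = -0.2425 or 0.1474 → z<0 root = -0.2425
x = 0.0035, y = 0.0520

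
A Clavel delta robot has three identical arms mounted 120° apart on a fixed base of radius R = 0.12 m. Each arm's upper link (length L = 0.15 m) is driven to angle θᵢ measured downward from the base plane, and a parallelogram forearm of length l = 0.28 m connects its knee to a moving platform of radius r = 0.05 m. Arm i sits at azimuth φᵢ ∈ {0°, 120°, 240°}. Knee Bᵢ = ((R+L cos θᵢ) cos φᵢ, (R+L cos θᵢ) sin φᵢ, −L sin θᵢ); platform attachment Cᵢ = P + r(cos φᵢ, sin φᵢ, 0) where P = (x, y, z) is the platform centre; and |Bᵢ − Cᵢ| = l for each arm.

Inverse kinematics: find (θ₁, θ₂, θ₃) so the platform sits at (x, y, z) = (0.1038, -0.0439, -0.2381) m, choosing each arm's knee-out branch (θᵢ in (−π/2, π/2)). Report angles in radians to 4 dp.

θ₁ = -0.0875, θ₂ = 0.9598, θ₃ = 0.6106

rotate P by −φ1: (0.1038, -0.0439, -0.2381)
  A=-0.0338, B=-0.2381, C=(l²−L²−A²−y'²−z²)/(2L)=-0.0129
  θ1 = atan2(B,A) + arccos(C/0.2405) = -0.0875
φ2=120.0° → target in arm frame (-0.0899, -0.0679)
  e−x'=0.1599;  (l²−L²−(e−x')²−y'²−z²)/2L = -0.1033
  θ2 = atan2(B,A) + arccos(C/0.2868) = 0.9598
φ3=240.0° → target in arm frame (-0.0139, 0.1118)
  e−x'=0.0839;  (l²−L²−(e−x')²−y'²−z²)/2L = -0.0678
  γ=atan2(-0.2381,0.0839)=-1.2321;  ψ=arccos(-0.2685)=1.8427;  θ3=γ+ψ≈0.6106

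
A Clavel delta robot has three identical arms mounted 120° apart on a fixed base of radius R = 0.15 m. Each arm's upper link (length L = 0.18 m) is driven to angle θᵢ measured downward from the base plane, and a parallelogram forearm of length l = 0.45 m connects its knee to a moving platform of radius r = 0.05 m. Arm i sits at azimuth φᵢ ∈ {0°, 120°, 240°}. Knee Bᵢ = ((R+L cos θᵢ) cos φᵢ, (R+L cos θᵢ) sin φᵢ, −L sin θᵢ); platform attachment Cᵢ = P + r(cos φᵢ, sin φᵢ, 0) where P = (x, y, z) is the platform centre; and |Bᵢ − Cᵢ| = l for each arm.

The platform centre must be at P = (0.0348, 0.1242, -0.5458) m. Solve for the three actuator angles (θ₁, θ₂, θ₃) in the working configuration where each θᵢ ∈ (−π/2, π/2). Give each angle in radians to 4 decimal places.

φ1=0.0° → target in arm frame (0.0348, 0.1242)
  A cos θ + B sin θ = C:  0.0652·cos θ + -0.5458·sin θ = -0.4097
  θ1 = atan2(B,A) + arccos(C/0.5497) = 0.9598
rotate P by −φ2: (0.0902, -0.0922, -0.5458)
  e−x'=0.0098;  (l²−L²−(e−x')²−y'²−z²)/2L = -0.3789
  γ=atan2(-0.5458,0.0098)=-1.5528;  ψ=arccos(-0.6941)=2.3379;  θ2=γ+ψ≈0.7852
φ3=240.0° → target in arm frame (-0.1250, -0.0320)
  e−x'=0.2250;  (l²−L²−(e−x')²−y'²−z²)/2L = -0.4984
  γ=atan2(-0.5458,0.2250)=-1.1798;  ψ=arccos(-0.8443)=2.5760;  θ3=γ+ψ≈1.3961

θ₁ = 0.9598, θ₂ = 0.7852, θ₃ = 1.3961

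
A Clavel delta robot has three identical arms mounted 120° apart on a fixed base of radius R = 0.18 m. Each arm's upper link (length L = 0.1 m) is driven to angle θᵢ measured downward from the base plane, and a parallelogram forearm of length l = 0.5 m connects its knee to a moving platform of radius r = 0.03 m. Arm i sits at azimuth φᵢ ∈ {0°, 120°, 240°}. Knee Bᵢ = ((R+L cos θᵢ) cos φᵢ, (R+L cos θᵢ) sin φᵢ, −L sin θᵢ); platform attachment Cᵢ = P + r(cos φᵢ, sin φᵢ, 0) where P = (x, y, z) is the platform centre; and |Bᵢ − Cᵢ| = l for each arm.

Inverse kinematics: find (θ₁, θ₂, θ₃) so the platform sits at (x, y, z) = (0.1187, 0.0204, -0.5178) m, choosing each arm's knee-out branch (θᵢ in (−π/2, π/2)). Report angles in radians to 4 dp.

θ₁ = 0.3488, θ₂ = 1.1341, θ₃ = 1.3083

arm 1 (φ=0.0°): x'=0.1187, y'=0.0204
  e−x'=0.0313;  (l²−L²−(e−x')²−y'²−z²)/2L = -0.1476
  γ=atan2(-0.5178,0.0313)=-1.5104;  ψ=arccos(-0.2845)=1.8592;  θ1=γ+ψ≈0.3488
φ2=120.0° → target in arm frame (-0.0417, -0.1130)
  A=0.1917, B=-0.5178, C=(l²−L²−A²−y'²−z²)/(2L)=-0.3881
  γ=atan2(-0.5178,0.1917)=-1.2163;  ψ=arccos(-0.7030)=2.3504;  θ2=γ+ψ≈1.1341
rotate P by −φ3: (-0.0770, 0.0926, -0.5178)
  A=0.2270, B=-0.5178, C=(l²−L²−A²−y'²−z²)/(2L)=-0.4411
  γ=atan2(-0.5178,0.2270)=-1.1576;  ψ=arccos(-0.7803)=2.4659;  θ3=γ+ψ≈1.3083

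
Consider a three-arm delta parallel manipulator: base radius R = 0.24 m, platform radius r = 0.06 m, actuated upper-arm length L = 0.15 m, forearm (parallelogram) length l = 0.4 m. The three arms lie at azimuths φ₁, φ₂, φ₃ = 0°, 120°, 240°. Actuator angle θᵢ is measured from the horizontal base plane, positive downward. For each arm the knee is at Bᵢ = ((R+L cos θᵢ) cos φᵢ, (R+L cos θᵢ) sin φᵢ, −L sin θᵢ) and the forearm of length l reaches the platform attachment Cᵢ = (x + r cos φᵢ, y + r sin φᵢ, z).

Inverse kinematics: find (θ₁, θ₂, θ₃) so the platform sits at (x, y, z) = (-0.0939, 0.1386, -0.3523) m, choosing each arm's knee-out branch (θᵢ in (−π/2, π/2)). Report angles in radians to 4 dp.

θ₁ = 1.3092, θ₂ = -0.0870, θ₃ = 1.2218

rotate P by −φ1: (-0.0939, 0.1386, -0.3523)
  A cos θ + B sin θ = C:  0.2739·cos θ + -0.3523·sin θ = -0.2695
  √(A²+B²)=0.4462;  θ1 = -0.9099+2.2192 ≈ 1.3092
rotate P by −φ2: (0.1670, 0.0120, -0.3523)
  A=0.0130, B=-0.3523, C=(l²−L²−A²−y'²−z²)/(2L)=0.0436
  √(A²+B²)=0.3525;  θ2 = -1.5339+1.4469 ≈ -0.0870
arm 3 (φ=240.0°): x'=-0.0731, y'=-0.1506
  A cos θ + B sin θ = C:  0.2531·cos θ + -0.3523·sin θ = -0.2445
  γ=atan2(-0.3523,0.2531)=-0.9478;  ψ=arccos(-0.5637)=2.1696;  θ3=γ+ψ≈1.2218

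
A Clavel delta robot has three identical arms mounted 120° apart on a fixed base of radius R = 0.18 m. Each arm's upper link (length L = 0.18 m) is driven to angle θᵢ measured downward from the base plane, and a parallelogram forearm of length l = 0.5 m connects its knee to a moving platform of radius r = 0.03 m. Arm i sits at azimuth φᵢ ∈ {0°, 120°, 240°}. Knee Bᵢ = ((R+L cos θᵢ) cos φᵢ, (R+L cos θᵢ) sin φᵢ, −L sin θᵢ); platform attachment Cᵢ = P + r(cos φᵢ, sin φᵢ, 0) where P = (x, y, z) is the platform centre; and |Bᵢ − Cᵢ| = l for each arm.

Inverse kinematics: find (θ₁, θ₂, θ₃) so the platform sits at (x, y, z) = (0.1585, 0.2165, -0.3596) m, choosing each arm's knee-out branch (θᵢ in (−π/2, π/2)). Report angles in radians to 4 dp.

θ₁ = -0.3486, θ₂ = -0.0873, θ₃ = 1.3091

arm 1 (φ=0.0°): x'=0.1585, y'=0.2165
  e−x'=-0.0085;  (l²−L²−(e−x')²−y'²−z²)/2L = 0.1148
  √(A²+B²)=0.3597;  θ1 = -1.5944+1.2458 ≈ -0.3486
φ2=120.0° → target in arm frame (0.1082, -0.2455)
  A=0.0418, B=-0.3596, C=(l²−L²−A²−y'²−z²)/(2L)=0.0730
  √(A²+B²)=0.3620;  θ2 = -1.4552+1.3679 ≈ -0.0873
rotate P by −φ3: (-0.2667, 0.0290, -0.3596)
  A cos θ + B sin θ = C:  0.4167·cos θ + -0.3596·sin θ = -0.2395
  γ=atan2(-0.3596,0.4167)=-0.7119;  ψ=arccos(-0.4352)=2.0210;  θ3=γ+ψ≈1.3091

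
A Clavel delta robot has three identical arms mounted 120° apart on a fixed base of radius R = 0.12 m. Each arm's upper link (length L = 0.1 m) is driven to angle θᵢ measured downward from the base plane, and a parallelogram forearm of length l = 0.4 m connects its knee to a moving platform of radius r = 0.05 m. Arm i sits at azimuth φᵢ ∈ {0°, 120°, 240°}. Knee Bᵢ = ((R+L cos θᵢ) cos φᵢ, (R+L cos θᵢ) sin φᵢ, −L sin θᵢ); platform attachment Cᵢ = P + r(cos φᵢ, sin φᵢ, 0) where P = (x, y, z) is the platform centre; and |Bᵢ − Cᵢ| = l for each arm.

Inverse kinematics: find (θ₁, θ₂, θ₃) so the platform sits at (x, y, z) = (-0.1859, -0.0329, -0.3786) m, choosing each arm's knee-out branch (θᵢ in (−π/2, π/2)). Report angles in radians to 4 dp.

rotate P by −φ1: (-0.1859, -0.0329, -0.3786)
  A=0.2559, B=-0.3786, C=(l²−L²−A²−y'²−z²)/(2L)=-0.2995
  γ=atan2(-0.3786,0.2559)=-0.9764;  ψ=arccos(-0.6555)=2.2856;  θ1=γ+ψ≈1.3092
φ2=120.0° → target in arm frame (0.0645, 0.1774)
  A cos θ + B sin θ = C:  0.0055·cos θ + -0.3786·sin θ = -0.1243
  √(A²+B²)=0.3786;  θ2 = -1.5562+1.9052 ≈ 0.3491
rotate P by −φ3: (0.1214, -0.1445, -0.3786)
  A=-0.0514, B=-0.3786, C=(l²−L²−A²−y'²−z²)/(2L)=-0.0844
  γ=atan2(-0.3786,-0.0514)=-1.7058;  ψ=arccos(-0.2209)=1.7935;  θ3=γ+ψ≈0.0876

θ₁ = 1.3092, θ₂ = 0.3491, θ₃ = 0.0876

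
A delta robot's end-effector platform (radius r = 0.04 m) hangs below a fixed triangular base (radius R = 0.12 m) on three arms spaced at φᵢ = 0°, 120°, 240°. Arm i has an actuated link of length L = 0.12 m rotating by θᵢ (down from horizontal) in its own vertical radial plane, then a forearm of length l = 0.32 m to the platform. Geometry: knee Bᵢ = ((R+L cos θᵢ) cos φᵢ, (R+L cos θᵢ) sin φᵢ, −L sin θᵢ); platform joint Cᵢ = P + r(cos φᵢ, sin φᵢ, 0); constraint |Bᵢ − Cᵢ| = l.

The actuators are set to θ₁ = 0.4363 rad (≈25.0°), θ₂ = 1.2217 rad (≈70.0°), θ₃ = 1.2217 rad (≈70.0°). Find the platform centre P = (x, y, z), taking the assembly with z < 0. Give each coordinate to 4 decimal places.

arm 1 at φ=0.0°: e+L cos θ1 = 0.1888;  O1 = (0.1888, 0.0000, -0.0507)
arm 2 at φ=120.0°: e+L cos θ2 = 0.1210;  O2 = (-0.0605, 0.1048, -0.1128)
arm 3 at φ=240.0°: e+L cos θ3 = 0.1210;  O3 = (-0.0605, -0.1048, -0.1128)
subtract pairs → two planes through P
[-0.4986 0.2097 -0.1241]·P = -0.0108;  [-0.4986 -0.2097 -0.1241]·P = -0.0108
Cramer: x(z) = 0.0217-0.2489z;  y(z) = 0.0000+0.0000z
quadratic in z: (1.0620)z²+(0.1846)z+(-0.0719)=0, √Δ=0.5828 → z ∈ {-0.3613, 0.1875}; z = -0.3613 (taking z<0)
x = 0.1117, y = 0.0000

(0.1117, 0.0000, -0.3613)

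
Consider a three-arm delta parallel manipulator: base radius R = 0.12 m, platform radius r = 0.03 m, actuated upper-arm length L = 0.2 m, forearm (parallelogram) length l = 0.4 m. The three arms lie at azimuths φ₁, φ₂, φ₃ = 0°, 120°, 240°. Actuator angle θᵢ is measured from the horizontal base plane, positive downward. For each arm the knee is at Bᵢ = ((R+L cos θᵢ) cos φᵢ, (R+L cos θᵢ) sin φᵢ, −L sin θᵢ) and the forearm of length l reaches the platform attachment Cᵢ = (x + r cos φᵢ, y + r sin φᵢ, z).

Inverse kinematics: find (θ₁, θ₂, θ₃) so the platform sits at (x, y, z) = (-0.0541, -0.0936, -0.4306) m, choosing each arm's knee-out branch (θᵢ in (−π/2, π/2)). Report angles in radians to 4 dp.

θ₁ = 0.8730, θ₂ = 0.8727, θ₃ = 0.3492

rotate P by −φ1: (-0.0541, -0.0936, -0.4306)
  A cos θ + B sin θ = C:  0.1441·cos θ + -0.4306·sin θ = -0.2374
  γ=atan2(-0.4306,0.1441)=-1.2479;  ψ=arccos(-0.5227)=2.1208;  θ1=γ+ψ≈0.8730
rotate P by −φ2: (-0.0540, 0.0937, -0.4306)
  e−x'=0.1440;  (l²−L²−(e−x')²−y'²−z²)/2L = -0.2373
  γ=atan2(-0.4306,0.1440)=-1.2480;  ψ=arccos(-0.5227)=2.1208;  θ2=γ+ψ≈0.8727
rotate P by −φ3: (0.1081, -0.0001, -0.4306)
  e−x'=-0.0181;  (l²−L²−(e−x')²−y'²−z²)/2L = -0.1644
  √(A²+B²)=0.4310;  θ3 = -1.6128+1.9621 ≈ 0.3492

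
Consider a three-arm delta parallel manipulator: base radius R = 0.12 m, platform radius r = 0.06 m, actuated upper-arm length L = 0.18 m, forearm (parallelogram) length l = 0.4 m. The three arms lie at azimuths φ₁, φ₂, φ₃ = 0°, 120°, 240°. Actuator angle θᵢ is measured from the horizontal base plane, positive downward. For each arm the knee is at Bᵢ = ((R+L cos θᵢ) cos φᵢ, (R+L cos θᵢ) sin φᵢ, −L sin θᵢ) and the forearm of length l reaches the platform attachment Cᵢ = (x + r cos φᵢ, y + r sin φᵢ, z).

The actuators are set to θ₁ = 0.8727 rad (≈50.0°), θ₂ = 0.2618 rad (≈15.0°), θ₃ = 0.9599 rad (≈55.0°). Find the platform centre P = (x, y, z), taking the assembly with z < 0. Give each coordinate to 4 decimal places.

arm 1 at φ=0.0°: ρ1 = 0.1757;  S1 = (0.1757, 0.0000, -0.1379)
S2 = (0.2339·cos120.0°, 0.2339·sin120.0°, -0.0466) = (-0.1169, 0.2025, -0.0466)
S3 = (0.1632·cos240.0°, 0.1632·sin240.0°, -0.1474) = (-0.0816, -0.1414, -0.1474)
eliminate P² terms by subtracting sphere 1 from 2 and 3
plane₁₂: -0.5853x+0.4051y+0.1826z = 0.0070
Cramer: x(z) = -0.0037+0.1174z;  y(z) = 0.0119-0.2812z
sphere 1 gives Az²+Bz+C=0 with A=1.0929, B=0.2270, C=-0.1087;  B²−4AC=0.5266;  roots -0.4358, 0.2282;  negative root z = -0.4358
x = -0.0548, y = 0.1345

(-0.0548, 0.1345, -0.4358)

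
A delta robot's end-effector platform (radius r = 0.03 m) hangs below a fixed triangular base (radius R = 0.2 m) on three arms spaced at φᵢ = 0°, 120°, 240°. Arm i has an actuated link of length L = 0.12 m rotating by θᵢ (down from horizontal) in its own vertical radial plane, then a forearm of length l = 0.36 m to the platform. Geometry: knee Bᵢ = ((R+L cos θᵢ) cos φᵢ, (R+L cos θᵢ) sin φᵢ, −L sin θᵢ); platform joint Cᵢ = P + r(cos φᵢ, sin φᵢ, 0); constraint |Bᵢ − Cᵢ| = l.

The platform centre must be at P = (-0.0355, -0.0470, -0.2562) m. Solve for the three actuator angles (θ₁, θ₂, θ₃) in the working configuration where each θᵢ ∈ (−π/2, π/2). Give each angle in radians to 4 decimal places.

φ1=0.0° → target in arm frame (-0.0355, -0.0470)
  e−x'=0.2055;  (l²−L²−(e−x')²−y'²−z²)/2L = 0.0213
  γ=atan2(-0.2562,0.2055)=-0.8948;  ψ=arccos(0.0650)=1.5058;  θ1=γ+ψ≈0.6110
φ2=120.0° → target in arm frame (-0.0230, 0.0542)
  e−x'=0.1930;  (l²−L²−(e−x')²−y'²−z²)/2L = 0.0391
  γ=atan2(-0.2562,0.1930)=-0.9253;  ψ=arccos(0.1220)=1.4485;  θ2=γ+ψ≈0.5232
φ3=240.0° → target in arm frame (0.0585, -0.0072)
  e−x'=0.1115;  (l²−L²−(e−x')²−y'²−z²)/2L = 0.1544
  γ=atan2(-0.2562,0.1115)=-1.1602;  ψ=arccos(0.5527)=0.9852;  θ3=γ+ψ≈-0.1750

θ₁ = 0.6110, θ₂ = 0.5232, θ₃ = -0.1750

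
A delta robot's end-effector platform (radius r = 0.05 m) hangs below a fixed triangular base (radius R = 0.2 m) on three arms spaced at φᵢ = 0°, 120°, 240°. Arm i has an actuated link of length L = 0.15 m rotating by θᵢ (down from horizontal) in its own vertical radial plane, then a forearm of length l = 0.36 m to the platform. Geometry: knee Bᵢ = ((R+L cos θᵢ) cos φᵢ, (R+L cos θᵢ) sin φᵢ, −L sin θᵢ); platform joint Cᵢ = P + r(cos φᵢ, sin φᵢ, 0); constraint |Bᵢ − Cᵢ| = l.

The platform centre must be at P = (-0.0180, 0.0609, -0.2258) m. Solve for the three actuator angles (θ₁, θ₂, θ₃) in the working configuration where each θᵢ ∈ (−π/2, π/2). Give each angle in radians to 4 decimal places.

θ₁ = 0.3492, θ₂ = -0.3501, θ₃ = 0.5237

arm 1 (φ=0.0°): x'=-0.0180, y'=0.0609
  A cos θ + B sin θ = C:  0.1680·cos θ + -0.2258·sin θ = 0.0806
  √(A²+B²)=0.2814;  θ1 = -0.9311+1.2803 ≈ 0.3492
rotate P by −φ2: (0.0617, -0.0149, -0.2258)
  A=0.0883, B=-0.2258, C=(l²−L²−A²−y'²−z²)/(2L)=0.1603
  θ2 = atan2(B,A) + arccos(C/0.2424) = -0.3501
rotate P by −φ3: (-0.0437, -0.0460, -0.2258)
  A cos θ + B sin θ = C:  0.1937·cos θ + -0.2258·sin θ = 0.0549
  θ3 = atan2(B,A) + arccos(C/0.2975) = 0.5237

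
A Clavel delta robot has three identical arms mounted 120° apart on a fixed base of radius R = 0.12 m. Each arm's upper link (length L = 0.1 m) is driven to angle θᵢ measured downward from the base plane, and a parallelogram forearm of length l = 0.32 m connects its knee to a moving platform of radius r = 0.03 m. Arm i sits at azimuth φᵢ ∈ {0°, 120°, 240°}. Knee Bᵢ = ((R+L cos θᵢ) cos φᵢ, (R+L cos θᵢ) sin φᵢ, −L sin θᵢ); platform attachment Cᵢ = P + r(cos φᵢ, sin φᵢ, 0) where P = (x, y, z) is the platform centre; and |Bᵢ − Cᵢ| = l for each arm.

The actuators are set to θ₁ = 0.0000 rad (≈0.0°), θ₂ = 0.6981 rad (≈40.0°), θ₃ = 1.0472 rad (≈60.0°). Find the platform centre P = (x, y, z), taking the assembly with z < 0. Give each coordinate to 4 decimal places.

arm 1 at φ=0.0°: ρ1 = 0.1900;  S1 = (0.1900, 0.0000, 0.0000)
φ2=120.0°: virtual centre (-0.0833, 0.1443, -0.0643), radius l
arm 3 at φ=240.0°: ρ3 = 0.1400;  S3 = (-0.0700, -0.1212, -0.0866)
|S₂|²−|S₁|² = -0.0042;  |S₃|²−|S₁|² = -0.0090
linear system: -0.5466x+0.2886y = -0.0042−-0.1286z; -0.5200x+-0.2425y = -0.0090−-0.1732z
det = 0.2826;  x = 0.0128+-0.2872z,  y = 0.0097+-0.0985z
sphere 1 gives Az²+Bz+C=0 with A=1.0922, B=0.0999, C=-0.0709;  B²−4AC=0.3197;  roots -0.3046, 0.2132;  negative root z = -0.3046
x = 0.1003, y = 0.0397

(0.1003, 0.0397, -0.3046)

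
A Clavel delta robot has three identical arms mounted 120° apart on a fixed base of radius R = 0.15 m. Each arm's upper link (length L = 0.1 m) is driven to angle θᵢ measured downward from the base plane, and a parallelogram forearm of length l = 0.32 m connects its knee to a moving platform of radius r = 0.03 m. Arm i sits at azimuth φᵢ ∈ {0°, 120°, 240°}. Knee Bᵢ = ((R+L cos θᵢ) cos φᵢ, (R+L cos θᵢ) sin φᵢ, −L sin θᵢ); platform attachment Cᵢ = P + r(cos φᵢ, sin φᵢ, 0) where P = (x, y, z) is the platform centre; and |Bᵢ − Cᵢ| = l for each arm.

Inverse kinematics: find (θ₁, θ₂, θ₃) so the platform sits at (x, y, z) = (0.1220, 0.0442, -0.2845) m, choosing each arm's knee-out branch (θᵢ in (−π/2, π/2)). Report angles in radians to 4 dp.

rotate P by −φ1: (0.1220, 0.0442, -0.2845)
  A cos θ + B sin θ = C:  -0.0020·cos θ + -0.2845·sin θ = 0.0475
  √(A²+B²)=0.2845;  θ1 = -1.5778+1.4030 ≈ -0.1748
arm 2 (φ=120.0°): x'=-0.0227, y'=-0.1278
  A=0.1427, B=-0.2845, C=(l²−L²−A²−y'²−z²)/(2L)=-0.1262
  θ2 = atan2(B,A) + arccos(C/0.3183) = 0.8725
φ3=240.0° → target in arm frame (-0.0993, 0.0836)
  A cos θ + B sin θ = C:  0.2193·cos θ + -0.2845·sin θ = -0.2180
  γ=atan2(-0.2845,0.2193)=-0.9141;  ψ=arccos(-0.6070)=2.2230;  θ3=γ+ψ≈1.3089

θ₁ = -0.1748, θ₂ = 0.8725, θ₃ = 1.3089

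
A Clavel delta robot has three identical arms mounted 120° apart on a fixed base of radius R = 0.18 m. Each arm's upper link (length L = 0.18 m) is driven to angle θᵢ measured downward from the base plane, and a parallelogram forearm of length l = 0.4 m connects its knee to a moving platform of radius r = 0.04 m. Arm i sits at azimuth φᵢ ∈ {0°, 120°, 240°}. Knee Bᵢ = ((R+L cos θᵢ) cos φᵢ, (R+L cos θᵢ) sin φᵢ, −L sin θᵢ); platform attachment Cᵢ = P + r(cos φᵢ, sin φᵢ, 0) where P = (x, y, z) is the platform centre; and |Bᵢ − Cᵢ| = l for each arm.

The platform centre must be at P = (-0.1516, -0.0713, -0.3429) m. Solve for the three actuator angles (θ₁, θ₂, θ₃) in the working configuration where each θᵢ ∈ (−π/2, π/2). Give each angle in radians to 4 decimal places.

θ₁ = 1.2217, θ₂ = 0.6112, θ₃ = 0.0001

rotate P by −φ1: (-0.1516, -0.0713, -0.3429)
  A cos θ + B sin θ = C:  0.2916·cos θ + -0.3429·sin θ = -0.2225
  √(A²+B²)=0.4501;  θ1 = -0.8661+2.0878 ≈ 1.2217
arm 2 (φ=120.0°): x'=0.0141, y'=0.1669
  A cos θ + B sin θ = C:  0.1259·cos θ + -0.3429·sin θ = -0.0936
  √(A²+B²)=0.3653;  θ2 = -1.2188+1.8300 ≈ 0.6112
rotate P by −φ3: (0.1375, -0.0956, -0.3429)
  e−x'=0.0025;  (l²−L²−(e−x')²−y'²−z²)/2L = 0.0024
  γ=atan2(-0.3429,0.0025)=-1.5636;  ψ=arccos(0.0070)=1.5638;  θ3=γ+ψ≈0.0001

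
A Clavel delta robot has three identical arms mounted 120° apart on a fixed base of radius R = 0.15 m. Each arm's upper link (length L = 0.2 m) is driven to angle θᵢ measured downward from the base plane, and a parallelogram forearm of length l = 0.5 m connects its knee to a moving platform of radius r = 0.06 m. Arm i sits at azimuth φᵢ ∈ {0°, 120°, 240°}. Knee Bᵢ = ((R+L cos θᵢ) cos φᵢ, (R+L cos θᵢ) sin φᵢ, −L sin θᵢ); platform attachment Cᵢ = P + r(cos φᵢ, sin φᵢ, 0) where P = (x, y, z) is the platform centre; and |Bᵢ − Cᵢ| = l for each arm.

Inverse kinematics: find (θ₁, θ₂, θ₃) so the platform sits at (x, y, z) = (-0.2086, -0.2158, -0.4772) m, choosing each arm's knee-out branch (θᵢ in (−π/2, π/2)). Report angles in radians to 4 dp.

θ₁ = 1.3089, θ₂ = 1.0471, θ₃ = -0.0875

φ1=0.0° → target in arm frame (-0.2086, -0.2158)
  A=0.2986, B=-0.4772, C=(l²−L²−A²−y'²−z²)/(2L)=-0.3836
  γ=atan2(-0.4772,0.2986)=-1.0117;  ψ=arccos(-0.6815)=2.3206;  θ1=γ+ψ≈1.3089
arm 2 (φ=120.0°): x'=-0.0826, y'=0.2886
  e−x'=0.1726;  (l²−L²−(e−x')²−y'²−z²)/2L = -0.3269
  θ2 = atan2(B,A) + arccos(C/0.5075) = 1.0471
arm 3 (φ=240.0°): x'=0.2912, y'=-0.0728
  A cos θ + B sin θ = C:  -0.2012·cos θ + -0.4772·sin θ = -0.1587
  θ3 = atan2(B,A) + arccos(C/0.5179) = -0.0875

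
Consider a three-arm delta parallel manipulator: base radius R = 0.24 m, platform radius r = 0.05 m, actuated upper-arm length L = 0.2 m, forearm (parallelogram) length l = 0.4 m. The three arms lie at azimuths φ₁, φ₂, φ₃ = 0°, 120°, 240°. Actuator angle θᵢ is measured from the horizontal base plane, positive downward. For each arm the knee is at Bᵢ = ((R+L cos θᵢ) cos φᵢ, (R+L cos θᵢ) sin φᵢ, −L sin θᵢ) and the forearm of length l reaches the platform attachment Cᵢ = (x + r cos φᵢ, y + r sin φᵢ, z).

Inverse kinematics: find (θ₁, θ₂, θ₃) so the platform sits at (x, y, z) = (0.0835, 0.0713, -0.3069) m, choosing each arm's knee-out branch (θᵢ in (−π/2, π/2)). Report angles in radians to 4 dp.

θ₁ = 0.2617, θ₂ = 0.6111, θ₃ = 1.1346

rotate P by −φ1: (0.0835, 0.0713, -0.3069)
  A=0.1065, B=-0.3069, C=(l²−L²−A²−y'²−z²)/(2L)=0.0235
  √(A²+B²)=0.3249;  θ1 = -1.2368+1.4985 ≈ 0.2617
arm 2 (φ=120.0°): x'=0.0200, y'=-0.1080
  A=0.1700, B=-0.3069, C=(l²−L²−A²−y'²−z²)/(2L)=-0.0369
  θ2 = atan2(B,A) + arccos(C/0.3508) = 0.6111
arm 3 (φ=240.0°): x'=-0.1035, y'=0.0367
  A=0.2935, B=-0.3069, C=(l²−L²−A²−y'²−z²)/(2L)=-0.1542
  √(A²+B²)=0.4247;  θ3 = -0.8077+1.9424 ≈ 1.1346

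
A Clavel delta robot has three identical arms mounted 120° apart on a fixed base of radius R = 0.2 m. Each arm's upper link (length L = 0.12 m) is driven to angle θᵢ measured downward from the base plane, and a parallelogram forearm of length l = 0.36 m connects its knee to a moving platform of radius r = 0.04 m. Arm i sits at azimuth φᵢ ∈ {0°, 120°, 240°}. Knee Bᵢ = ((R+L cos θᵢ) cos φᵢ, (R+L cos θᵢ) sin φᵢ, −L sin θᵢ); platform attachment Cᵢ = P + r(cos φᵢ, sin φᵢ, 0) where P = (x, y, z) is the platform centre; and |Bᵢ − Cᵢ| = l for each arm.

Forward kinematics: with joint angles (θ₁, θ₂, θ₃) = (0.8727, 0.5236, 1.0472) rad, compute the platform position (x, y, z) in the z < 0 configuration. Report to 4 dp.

S1 = (0.2371·cos0.0°, 0.2371·sin0.0°, -0.0919) = (0.2371, 0.0000, -0.0919)
arm 2 at φ=120.0°: e+L cos θ2 = 0.2639;  S2 = (-0.1320, 0.2286, -0.0600)
arm 3 at φ=240.0°: e+L cos θ3 = 0.2200;  S3 = (-0.1100, -0.1905, -0.1039)
subtract pairs → two planes through P
plane₁₂: -0.7382x+0.4571y+0.0639z = 0.0086
det = 0.5987;  x = -0.0013+0.0223z,  y = 0.0167+-0.1036z
sphere 1 gives Az²+Bz+C=0 with A=1.0112, B=0.1697, C=-0.0640;  B²−4AC=0.2878;  roots -0.3492, 0.1813;  negative root z = -0.3492
x = -0.0091, y = 0.0529

(-0.0091, 0.0529, -0.3492)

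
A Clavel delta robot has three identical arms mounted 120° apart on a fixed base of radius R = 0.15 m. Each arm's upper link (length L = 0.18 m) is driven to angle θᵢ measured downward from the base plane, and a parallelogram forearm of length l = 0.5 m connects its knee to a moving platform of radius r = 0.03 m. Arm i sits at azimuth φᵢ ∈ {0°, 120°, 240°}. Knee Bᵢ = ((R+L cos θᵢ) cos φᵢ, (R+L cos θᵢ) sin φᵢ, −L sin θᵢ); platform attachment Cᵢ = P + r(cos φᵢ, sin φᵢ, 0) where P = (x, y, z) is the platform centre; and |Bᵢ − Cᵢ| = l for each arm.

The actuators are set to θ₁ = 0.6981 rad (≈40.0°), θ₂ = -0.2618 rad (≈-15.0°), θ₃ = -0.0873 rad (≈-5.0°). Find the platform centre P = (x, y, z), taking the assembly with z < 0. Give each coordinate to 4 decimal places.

arm 1 at φ=0.0°: ρ1 = 0.2579;  centre 1 = (0.2579, 0.0000, -0.1157)
φ2=120.0°: virtual centre (-0.1469, 0.2545, 0.0466), radius l
φ3=240.0°: virtual centre (-0.1497, -0.2592, 0.0157), radius l
subtract pairs → two planes through P
[-0.8096 0.5090 0.3246]·P = 0.0086;  [-0.8151 -0.5184 0.2628]·P = 0.0099
Cramer: x(z) = -0.0114+0.3619z;  y(z) = -0.0012-0.0621z
quadratic in z: (1.1348)z²+(0.0366)z+(-0.1641)=0, √Δ=0.8638 → z ∈ {-0.3967, 0.3645}; z = -0.3967 (taking z<0)
x = -0.1550, y = 0.0234

(-0.1550, 0.0234, -0.3967)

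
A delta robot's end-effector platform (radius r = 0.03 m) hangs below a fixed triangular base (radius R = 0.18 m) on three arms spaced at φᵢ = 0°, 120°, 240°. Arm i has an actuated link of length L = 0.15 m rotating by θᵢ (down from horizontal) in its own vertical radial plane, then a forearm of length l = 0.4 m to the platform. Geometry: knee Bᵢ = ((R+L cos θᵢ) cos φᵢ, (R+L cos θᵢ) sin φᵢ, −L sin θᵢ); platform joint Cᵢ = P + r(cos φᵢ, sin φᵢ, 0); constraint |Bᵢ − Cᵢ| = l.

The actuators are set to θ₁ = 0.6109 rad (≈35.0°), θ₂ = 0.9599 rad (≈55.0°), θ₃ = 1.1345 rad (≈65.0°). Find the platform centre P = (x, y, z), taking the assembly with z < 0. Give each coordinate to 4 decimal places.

(0.0676, 0.0251, -0.4285)

φ1=0.0°: virtual centre (0.2729, 0.0000, -0.0860), radius l
arm 2 at φ=120.0°: e+L cos θ2 = 0.2360;  S2 = (-0.1180, 0.2044, -0.1229)
arm 3 at φ=240.0°: e+L cos θ3 = 0.2134;  S3 = (-0.1067, -0.1848, -0.1359)
subtract pairs → two planes through P
linear system: -0.7818x+0.4088y = -0.0110−-0.0737z; -0.7591x+-0.3696y = -0.0178−-0.0998z
Cramer: x(z) = 0.0190-0.1135z;  y(z) = 0.0093-0.0369z
sphere 1 gives Az²+Bz+C=0 with A=1.0142, B=0.2290, C=-0.0881;  B²−4AC=0.4097;  roots -0.4285, 0.2026;  negative root z = -0.4285
x = 0.0676, y = 0.0251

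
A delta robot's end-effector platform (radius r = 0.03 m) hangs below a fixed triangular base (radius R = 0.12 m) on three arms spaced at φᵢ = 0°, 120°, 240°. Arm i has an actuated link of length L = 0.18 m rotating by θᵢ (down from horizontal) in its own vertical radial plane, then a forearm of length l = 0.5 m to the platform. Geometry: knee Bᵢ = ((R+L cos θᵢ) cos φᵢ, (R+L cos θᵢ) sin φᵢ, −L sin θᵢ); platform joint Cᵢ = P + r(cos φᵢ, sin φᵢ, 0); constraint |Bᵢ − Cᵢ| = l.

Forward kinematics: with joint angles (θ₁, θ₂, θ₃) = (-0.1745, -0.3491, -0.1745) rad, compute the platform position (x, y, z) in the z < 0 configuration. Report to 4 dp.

φ1=0.0°: virtual centre (0.2673, 0.0000, 0.0313), radius l
φ2=120.0°: virtual centre (-0.1296, 0.2244, 0.0616), radius l
φ3=240.0°: virtual centre (-0.1336, -0.2315, 0.0313), radius l
eliminate P² terms by subtracting sphere 1 from 2 and 3
linear system: -0.7937x+0.4488y = -0.0015−0.0606z; -0.8018x+-0.4629y = 0.0000−0.0000z
Cramer: x(z) = 0.0009+0.0386z;  y(z) = -0.0016-0.0668z
quadratic in z: (1.0060)z²+(-0.0828)z+(-0.1781)=0, √Δ=0.8506 → z ∈ {-0.3816, 0.4639}; z = -0.3816 (taking z<0)
x = -0.0138, y = 0.0239

(-0.0138, 0.0239, -0.3816)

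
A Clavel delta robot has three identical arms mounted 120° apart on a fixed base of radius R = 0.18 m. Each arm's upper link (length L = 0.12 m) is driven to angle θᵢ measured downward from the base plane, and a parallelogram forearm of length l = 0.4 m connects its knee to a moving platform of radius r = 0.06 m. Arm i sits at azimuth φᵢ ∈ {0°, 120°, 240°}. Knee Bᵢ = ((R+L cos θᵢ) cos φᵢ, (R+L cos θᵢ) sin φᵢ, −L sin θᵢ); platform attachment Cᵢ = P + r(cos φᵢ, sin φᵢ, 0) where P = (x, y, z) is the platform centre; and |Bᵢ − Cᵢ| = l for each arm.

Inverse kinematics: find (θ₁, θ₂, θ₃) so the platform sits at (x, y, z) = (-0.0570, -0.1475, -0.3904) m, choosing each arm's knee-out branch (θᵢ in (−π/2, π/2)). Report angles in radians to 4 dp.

θ₁ = 1.0471, θ₂ = 1.2216, θ₃ = 0.0002

arm 1 (φ=0.0°): x'=-0.0570, y'=-0.1475
  e−x'=0.1770;  (l²−L²−(e−x')²−y'²−z²)/2L = -0.2496
  γ=atan2(-0.3904,0.1770)=-1.1451;  ψ=arccos(-0.5822)=2.1923;  θ1=γ+ψ≈1.0471
φ2=120.0° → target in arm frame (-0.0992, 0.1231)
  e−x'=0.2192;  (l²−L²−(e−x')²−y'²−z²)/2L = -0.2918
  γ=atan2(-0.3904,0.2192)=-1.0591;  ψ=arccos(-0.6517)=2.2807;  θ2=γ+ψ≈1.2216
φ3=240.0° → target in arm frame (0.1562, 0.0244)
  A cos θ + B sin θ = C:  -0.0362·cos θ + -0.3904·sin θ = -0.0363
  γ=atan2(-0.3904,-0.0362)=-1.6634;  ψ=arccos(-0.0927)=1.6636;  θ3=γ+ψ≈0.0002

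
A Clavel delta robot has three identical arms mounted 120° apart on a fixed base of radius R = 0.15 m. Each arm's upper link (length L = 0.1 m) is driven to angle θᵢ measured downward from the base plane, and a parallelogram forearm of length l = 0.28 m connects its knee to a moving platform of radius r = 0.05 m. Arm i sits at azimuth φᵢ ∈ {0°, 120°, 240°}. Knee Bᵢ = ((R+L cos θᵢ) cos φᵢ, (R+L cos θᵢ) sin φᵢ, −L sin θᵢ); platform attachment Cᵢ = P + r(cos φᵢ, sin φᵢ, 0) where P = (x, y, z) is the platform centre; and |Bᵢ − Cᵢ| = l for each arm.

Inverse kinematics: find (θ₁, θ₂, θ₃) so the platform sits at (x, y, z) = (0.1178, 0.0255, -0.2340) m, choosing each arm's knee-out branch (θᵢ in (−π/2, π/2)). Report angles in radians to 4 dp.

φ1=0.0° → target in arm frame (0.1178, 0.0255)
  A cos θ + B sin θ = C:  -0.0178·cos θ + -0.2340·sin θ = 0.0634
  γ=atan2(-0.2340,-0.0178)=-1.6467;  ψ=arccos(0.2701)=1.2973;  θ1=γ+ψ≈-0.3494
rotate P by −φ2: (-0.0368, -0.1148, -0.2340)
  e−x'=0.1368;  (l²−L²−(e−x')²−y'²−z²)/2L = -0.0912
  √(A²+B²)=0.2711;  θ2 = -1.0417+1.9141 ≈ 0.8724
rotate P by −φ3: (-0.0810, 0.0893, -0.2340)
  A cos θ + B sin θ = C:  0.1810·cos θ + -0.2340·sin θ = -0.1354
  √(A²+B²)=0.2958;  θ3 = -0.9125+2.0462 ≈ 1.1337

θ₁ = -0.3494, θ₂ = 0.8724, θ₃ = 1.1337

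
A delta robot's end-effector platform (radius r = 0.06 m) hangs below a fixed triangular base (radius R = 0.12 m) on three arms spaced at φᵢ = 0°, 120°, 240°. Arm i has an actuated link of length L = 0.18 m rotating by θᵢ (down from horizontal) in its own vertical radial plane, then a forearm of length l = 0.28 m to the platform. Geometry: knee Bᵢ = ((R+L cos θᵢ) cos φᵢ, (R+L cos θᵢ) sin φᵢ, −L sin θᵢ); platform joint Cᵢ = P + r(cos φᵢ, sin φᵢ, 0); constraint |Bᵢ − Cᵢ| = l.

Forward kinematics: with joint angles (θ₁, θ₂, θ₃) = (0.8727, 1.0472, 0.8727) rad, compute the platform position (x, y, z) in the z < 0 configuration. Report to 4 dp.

(0.0171, -0.0296, -0.3667)

arm 1 at φ=0.0°: ρ1 = 0.1757;  centre 1 = (0.1757, 0.0000, -0.1379)
φ2=120.0°: virtual centre (-0.0750, 0.1299, -0.1559), radius l
centre 3 = (0.1757·cos240.0°, 0.1757·sin240.0°, -0.1379) = (-0.0878, -0.1522, -0.1379)
eliminate P² terms by subtracting sphere 1 from 2 and 3
plane₁₂: -0.5014x+0.2598y+-0.0360z = -0.0031
Cramer: x(z) = 0.0032-0.0378z;  y(z) = -0.0056+0.0655z
sphere 1 gives Az²+Bz+C=0 with A=1.0057, B=0.2881, C=-0.0296;  B²−4AC=0.2021;  roots -0.3667, 0.0803;  negative root z = -0.3667
x = 0.0171, y = -0.0296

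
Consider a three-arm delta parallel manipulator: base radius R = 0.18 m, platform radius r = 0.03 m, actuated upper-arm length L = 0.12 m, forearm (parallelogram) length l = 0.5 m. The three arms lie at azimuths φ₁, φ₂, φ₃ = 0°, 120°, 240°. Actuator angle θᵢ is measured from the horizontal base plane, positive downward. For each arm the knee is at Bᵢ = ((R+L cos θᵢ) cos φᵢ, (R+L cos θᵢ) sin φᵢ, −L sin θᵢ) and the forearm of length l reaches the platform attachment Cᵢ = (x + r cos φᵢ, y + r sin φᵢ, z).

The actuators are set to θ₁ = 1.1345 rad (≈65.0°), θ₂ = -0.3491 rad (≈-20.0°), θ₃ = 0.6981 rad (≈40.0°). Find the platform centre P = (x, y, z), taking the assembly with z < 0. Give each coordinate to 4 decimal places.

centre 1 = (0.2007·cos0.0°, 0.2007·sin0.0°, -0.1088) = (0.2007, 0.0000, -0.1088)
φ2=120.0°: virtual centre (-0.1314, 0.2276, 0.0410), radius l
φ3=240.0°: virtual centre (-0.1210, -0.2095, -0.0771), radius l
subtract pairs → two planes through P
plane₁₂: -0.6642x+0.4551y+0.2996z = 0.0186
det = 0.5711;  x = -0.0235+0.2702z,  y = 0.0066+-0.2639z
into |P−centre ₁|² = l²: 1.1427z² + 0.0929z + -0.1879 = 0;  Δ = 0.8673;  z = -0.4481 or 0.3669 → z<0 root = -0.4481
x = -0.1446, y = 0.1249

(-0.1446, 0.1249, -0.4481)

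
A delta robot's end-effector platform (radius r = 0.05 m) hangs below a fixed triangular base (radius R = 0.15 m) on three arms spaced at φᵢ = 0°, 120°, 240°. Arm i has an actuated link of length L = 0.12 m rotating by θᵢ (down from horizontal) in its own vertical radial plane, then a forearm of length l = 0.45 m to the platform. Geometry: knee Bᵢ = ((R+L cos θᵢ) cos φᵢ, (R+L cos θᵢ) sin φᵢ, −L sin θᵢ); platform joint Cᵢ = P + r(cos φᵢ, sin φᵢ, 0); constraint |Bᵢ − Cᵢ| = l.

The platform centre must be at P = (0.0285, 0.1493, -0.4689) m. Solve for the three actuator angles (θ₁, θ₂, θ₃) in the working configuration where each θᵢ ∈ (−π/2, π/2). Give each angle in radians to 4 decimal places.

rotate P by −φ1: (0.0285, 0.1493, -0.4689)
  A cos θ + B sin θ = C:  0.0715·cos θ + -0.4689·sin θ = -0.2465
  θ1 = atan2(B,A) + arccos(C/0.4743) = 0.6979
arm 2 (φ=120.0°): x'=0.1150, y'=-0.0993
  A cos θ + B sin θ = C:  -0.0150·cos θ + -0.4689·sin θ = -0.1744
  γ=atan2(-0.4689,-0.0150)=-1.6029;  ψ=arccos(-0.3718)=1.9517;  θ2=γ+ψ≈0.3488
rotate P by −φ3: (-0.1435, -0.0500, -0.4689)
  A cos θ + B sin θ = C:  0.2435·cos θ + -0.4689·sin θ = -0.3899
  γ=atan2(-0.4689,0.2435)=-1.0917;  ψ=arccos(-0.7379)=2.4008;  θ3=γ+ψ≈1.3091

θ₁ = 0.6979, θ₂ = 0.3488, θ₃ = 1.3091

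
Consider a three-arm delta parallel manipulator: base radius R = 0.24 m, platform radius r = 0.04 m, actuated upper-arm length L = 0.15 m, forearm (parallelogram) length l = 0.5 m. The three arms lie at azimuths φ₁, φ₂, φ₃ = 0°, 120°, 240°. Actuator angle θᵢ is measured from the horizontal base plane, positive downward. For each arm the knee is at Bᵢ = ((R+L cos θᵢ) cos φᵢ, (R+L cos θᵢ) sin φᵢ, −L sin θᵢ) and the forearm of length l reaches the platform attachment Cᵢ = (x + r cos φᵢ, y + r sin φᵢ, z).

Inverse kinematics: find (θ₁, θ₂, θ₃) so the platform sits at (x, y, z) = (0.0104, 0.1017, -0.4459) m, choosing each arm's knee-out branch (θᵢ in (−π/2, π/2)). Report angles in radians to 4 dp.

rotate P by −φ1: (0.0104, 0.1017, -0.4459)
  e−x'=0.1896;  (l²−L²−(e−x')²−y'²−z²)/2L = -0.0587
  √(A²+B²)=0.4845;  θ1 = -1.1687+1.6923 ≈ 0.5235
arm 2 (φ=120.0°): x'=0.0829, y'=-0.0599
  A cos θ + B sin θ = C:  0.1171·cos θ + -0.4459·sin θ = 0.0379
  √(A²+B²)=0.4610;  θ2 = -1.3139+1.4885 ≈ 0.1746
rotate P by −φ3: (-0.0933, -0.0418, -0.4459)
  A cos θ + B sin θ = C:  0.2933·cos θ + -0.4459·sin θ = -0.1970
  γ=atan2(-0.4459,0.2933)=-0.9890;  ψ=arccos(-0.3690)=1.9488;  θ3=γ+ψ≈0.9598

θ₁ = 0.5235, θ₂ = 0.1746, θ₃ = 0.9598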